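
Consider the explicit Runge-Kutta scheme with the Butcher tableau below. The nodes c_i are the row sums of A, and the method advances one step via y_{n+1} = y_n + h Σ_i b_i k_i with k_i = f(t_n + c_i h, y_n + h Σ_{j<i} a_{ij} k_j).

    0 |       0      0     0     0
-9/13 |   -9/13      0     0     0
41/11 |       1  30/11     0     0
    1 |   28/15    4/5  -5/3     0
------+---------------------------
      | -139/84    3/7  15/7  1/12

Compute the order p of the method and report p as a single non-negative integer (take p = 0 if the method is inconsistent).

1

b = (-139/84, 3/7, 15/7, 1/12)
c = (0, -9/13, 41/11, 1)
Ac = (0, 0, -270/143, -14513/2145)
Σ b_i: (-139/84)·1 + 3/7·1 + 15/7·1 + 1/12·1 = 1 ✓
b·c: 3/7·(-9/13) + 15/7·41/11 + 1/12·1 = 93377/12012 ≠ 1/2 ⇒ order 1.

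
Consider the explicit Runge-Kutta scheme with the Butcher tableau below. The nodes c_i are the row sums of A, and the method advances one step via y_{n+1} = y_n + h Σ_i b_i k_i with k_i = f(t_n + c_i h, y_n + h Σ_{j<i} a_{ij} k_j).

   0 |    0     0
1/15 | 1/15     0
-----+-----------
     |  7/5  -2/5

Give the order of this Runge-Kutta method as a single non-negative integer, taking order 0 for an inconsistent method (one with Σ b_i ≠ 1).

1

b = (7/5, -2/5)
c = (0, 1/15)
Σ b_i: 7/5·1 + (-2/5)·1 = 1 ✓
b·c: (-2/5)·1/15 = -2/75 ≠ 1/2 ⇒ order 1.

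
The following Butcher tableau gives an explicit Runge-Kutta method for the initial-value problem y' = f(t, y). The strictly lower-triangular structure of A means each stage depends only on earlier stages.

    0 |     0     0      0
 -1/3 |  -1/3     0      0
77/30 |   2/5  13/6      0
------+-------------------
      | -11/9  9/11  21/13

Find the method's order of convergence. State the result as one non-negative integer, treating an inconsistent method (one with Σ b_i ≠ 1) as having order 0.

0

b = (-11/9, 9/11, 21/13)
c = (0, -1/3, 77/30)
Ac = (0, 0, -13/18)
Σ b_i: (-11/9)·1 + 9/11·1 + 21/13·1 = 1559/1287 ≠ 1 ⇒ order 0.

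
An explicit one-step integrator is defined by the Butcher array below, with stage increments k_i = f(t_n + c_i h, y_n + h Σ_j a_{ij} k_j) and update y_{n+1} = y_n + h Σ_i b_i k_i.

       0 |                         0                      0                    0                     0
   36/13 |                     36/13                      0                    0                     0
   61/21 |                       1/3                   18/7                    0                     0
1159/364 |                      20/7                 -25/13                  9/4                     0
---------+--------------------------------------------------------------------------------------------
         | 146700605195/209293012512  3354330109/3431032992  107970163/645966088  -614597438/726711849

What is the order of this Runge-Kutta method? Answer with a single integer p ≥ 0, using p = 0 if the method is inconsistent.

b = (146700605195/209293012512, 3354330109/3431032992, 107970163/645966088, -614597438/726711849)
c = (0, 36/13, 61/21, 1159/364)
Ac = (0, 0, 648/91, 5727/4732)
Σ b_i: 146700605195/209293012512·1 + 3354330109/3431032992·1 + 107970163/645966088·1 + (-614597438/726711849)·1 = 1 ✓
b·c: 3354330109/3431032992·36/13 + 107970163/645966088·61/21 + (-614597438/726711849)·1159/364 = 1/2 ✓
b·c²: 3354330109/3431032992·1296/169 + 107970163/645966088·3721/441 + (-614597438/726711849)·1343281/132496 = 1/3 ✓
b·Ac: 107970163/645966088·648/91 + (-614597438/726711849)·5727/4732 = 1/6 ✓
b·c³: 3354330109/3431032992·46656/2197 + 107970163/645966088·226981/9261 + (-614597438/726711849)·1556862679/48228544 = -23133868964225/9470794735584 ≠ 1/4 ⇒ order 3.
b·(c∘Ac): 107970163/645966088·13176/637 + (-614597438/726711849)·6637593/1722448 = 7450512677/37582518792 ≠ 1/8
b·Ac²: 107970163/645966088·23328/1183 + (-614597438/726711849)·1824637/430612 = -623575273/2168222238 ≠ 1/12
b·A²c: (-614597438/726711849)·1458/91 = -1094118516/80745761 ≠ 1/24

3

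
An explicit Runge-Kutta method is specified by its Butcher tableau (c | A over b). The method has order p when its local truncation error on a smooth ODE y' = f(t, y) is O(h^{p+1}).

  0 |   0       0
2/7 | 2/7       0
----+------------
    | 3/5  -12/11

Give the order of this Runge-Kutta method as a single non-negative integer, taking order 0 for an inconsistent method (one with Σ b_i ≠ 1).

0

b = (3/5, -12/11)
c = (0, 2/7)
Σ b_i: 3/5·1 + (-12/11)·1 = -27/55 ≠ 1 ⇒ order 0.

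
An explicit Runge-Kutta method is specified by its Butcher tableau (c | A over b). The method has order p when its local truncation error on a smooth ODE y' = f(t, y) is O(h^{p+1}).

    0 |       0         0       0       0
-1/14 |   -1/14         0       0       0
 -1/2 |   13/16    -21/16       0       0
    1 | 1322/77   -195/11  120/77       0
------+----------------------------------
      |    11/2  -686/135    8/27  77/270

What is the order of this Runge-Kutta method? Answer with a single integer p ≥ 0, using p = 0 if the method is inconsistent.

b = (11/2, -686/135, 8/27, 77/270)
c = (0, -1/14, -1/2, 1)
Ac = (0, 0, 3/32, 75/154)
Σ b_i: 11/2·1 + (-686/135)·1 + 8/27·1 + 77/270·1 = 1 ✓
b·c: (-686/135)·(-1/14) + 8/27·(-1/2) + 77/270·1 = 1/2 ✓
b·c²: (-686/135)·1/196 + 8/27·1/4 + 77/270·1 = 1/3 ✓
b·Ac: 8/27·3/32 + 77/270·75/154 = 1/6 ✓
b·c³: (-686/135)·(-1/2744) + 8/27·(-1/8) + 77/270·1 = 1/4 ✓
b·(c∘Ac): 8/27·(-3/64) + 77/270·75/154 = 1/8 ✓
b·Ac²: 8/27·(-3/448) + 77/270·645/2156 = 1/12 ✓
b·A²c: 77/270·45/308 = 1/24 ✓; 4 stages ⇒ order 4.

4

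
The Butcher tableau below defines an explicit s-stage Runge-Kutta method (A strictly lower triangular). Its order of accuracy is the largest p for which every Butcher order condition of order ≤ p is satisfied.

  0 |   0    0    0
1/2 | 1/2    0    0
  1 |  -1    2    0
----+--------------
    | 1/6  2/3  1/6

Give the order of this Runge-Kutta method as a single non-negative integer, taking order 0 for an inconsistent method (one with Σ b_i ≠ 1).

3

b = (1/6, 2/3, 1/6)
c = (0, 1/2, 1)
Ac = (0, 0, 1)
Σ b_i: 1/6·1 + 2/3·1 + 1/6·1 = 1 ✓
b·c: 2/3·1/2 + 1/6·1 = 1/2 ✓
b·c²: 2/3·1/4 + 1/6·1 = 1/3 ✓
b·Ac: 1/6·1 = 1/6 ✓; 3 stages ⇒ order 3.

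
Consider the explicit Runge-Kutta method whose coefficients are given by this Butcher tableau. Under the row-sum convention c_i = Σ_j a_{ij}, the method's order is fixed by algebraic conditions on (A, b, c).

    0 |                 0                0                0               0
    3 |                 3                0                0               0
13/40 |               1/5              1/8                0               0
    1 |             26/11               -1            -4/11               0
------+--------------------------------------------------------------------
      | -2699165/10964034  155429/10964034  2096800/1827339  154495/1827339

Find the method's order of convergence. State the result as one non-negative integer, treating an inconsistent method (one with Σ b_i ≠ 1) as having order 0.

b = (-2699165/10964034, 155429/10964034, 2096800/1827339, 154495/1827339)
c = (0, 3, 13/40, 1)
Ac = (0, 0, 3/8, -343/110)
Σ b_i: (-2699165/10964034)·1 + 155429/10964034·1 + 2096800/1827339·1 + 154495/1827339·1 = 1 ✓
b·c: 155429/10964034·3 + 2096800/1827339·13/40 + 154495/1827339·1 = 1/2 ✓
b·c²: 155429/10964034·9 + 2096800/1827339·169/1600 + 154495/1827339·1 = 1/3 ✓
b·Ac: 2096800/1827339·3/8 + 154495/1827339·(-343/110) = 1/6 ✓
b·c³: 155429/10964034·27 + 2096800/1827339·2197/64000 + 154495/1827339·1 = 74072377/146187120 ≠ 1/4 ⇒ order 3.
b·(c∘Ac): 2096800/1827339·39/320 + 154495/1827339·(-343/110) = -226196/1827339 ≠ 1/8
b·Ac²: 2096800/1827339·9/8 + 154495/1827339·(-39769/4400) = 77000879/146187120 ≠ 1/12
b·A²c: 154495/1827339·(-3/22) = -14045/1218226 ≠ 1/24

3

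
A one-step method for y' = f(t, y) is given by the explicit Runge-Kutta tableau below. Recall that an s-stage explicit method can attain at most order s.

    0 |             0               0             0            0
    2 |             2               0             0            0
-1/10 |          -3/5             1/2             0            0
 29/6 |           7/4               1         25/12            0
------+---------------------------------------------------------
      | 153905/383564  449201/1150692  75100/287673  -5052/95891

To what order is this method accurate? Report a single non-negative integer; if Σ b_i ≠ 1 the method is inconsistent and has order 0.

3

b = (153905/383564, 449201/1150692, 75100/287673, -5052/95891)
c = (0, 2, -1/10, 29/6)
Ac = (0, 0, 1, 43/24)
Σ b_i: 153905/383564·1 + 449201/1150692·1 + 75100/287673·1 + (-5052/95891)·1 = 1 ✓
b·c: 449201/1150692·2 + 75100/287673·(-1/10) + (-5052/95891)·29/6 = 1/2 ✓
b·c²: 449201/1150692·4 + 75100/287673·1/100 + (-5052/95891)·841/36 = 1/3 ✓
b·Ac: 75100/287673·1 + (-5052/95891)·43/24 = 1/6 ✓
b·c³: 449201/1150692·8 + 75100/287673·(-1/1000) + (-5052/95891)·24389/216 = -12194519/4315095 ≠ 1/4 ⇒ order 3.
b·(c∘Ac): 75100/287673·(-1/10) + (-5052/95891)·1247/144 = -185009/383564 ≠ 1/8
b·Ac²: 75100/287673·2 + (-5052/95891)·193/48 = 357041/1150692 ≠ 1/12
b·A²c: (-5052/95891)·25/12 = -10525/95891 ≠ 1/24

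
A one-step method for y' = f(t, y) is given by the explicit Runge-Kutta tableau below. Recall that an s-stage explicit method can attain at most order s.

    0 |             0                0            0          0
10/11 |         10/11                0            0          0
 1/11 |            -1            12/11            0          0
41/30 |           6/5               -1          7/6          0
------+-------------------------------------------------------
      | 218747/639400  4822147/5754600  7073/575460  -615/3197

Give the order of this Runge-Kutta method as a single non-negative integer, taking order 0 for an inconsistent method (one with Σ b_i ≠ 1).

3

b = (218747/639400, 4822147/5754600, 7073/575460, -615/3197)
c = (0, 10/11, 1/11, 41/30)
Ac = (0, 0, 120/121, -53/66)
Σ b_i: 218747/639400·1 + 4822147/5754600·1 + 7073/575460·1 + (-615/3197)·1 = 1 ✓
b·c: 4822147/5754600·10/11 + 7073/575460·1/11 + (-615/3197)·41/30 = 1/2 ✓
b·c²: 4822147/5754600·100/121 + 7073/575460·1/121 + (-615/3197)·1681/900 = 1/3 ✓
b·Ac: 7073/575460·120/121 + (-615/3197)·(-53/66) = 1/6 ✓
b·c³: 4822147/5754600·1000/1331 + 7073/575460·1/1331 + (-615/3197)·68921/27000 = 96466349/696306600 ≠ 1/4 ⇒ order 3.
b·(c∘Ac): 7073/575460·120/1331 + (-615/3197)·(-2173/1980) = 328389/1547348 ≠ 1/8
b·Ac²: 7073/575460·1200/1331 + (-615/3197)·(-593/726) = 390415/2321022 ≠ 1/12
b·A²c: (-615/3197)·140/121 = -86100/386837 ≠ 1/24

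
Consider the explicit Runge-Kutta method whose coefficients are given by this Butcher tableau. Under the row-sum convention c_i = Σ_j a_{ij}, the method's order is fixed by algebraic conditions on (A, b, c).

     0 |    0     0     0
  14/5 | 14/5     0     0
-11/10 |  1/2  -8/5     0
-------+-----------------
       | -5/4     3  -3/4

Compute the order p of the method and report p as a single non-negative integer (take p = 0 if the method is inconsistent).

b = (-5/4, 3, -3/4)
c = (0, 14/5, -11/10)
Ac = (0, 0, -112/25)
Σ b_i: (-5/4)·1 + 3·1 + (-3/4)·1 = 1 ✓
b·c: 3·14/5 + (-3/4)·(-11/10) = 369/40 ≠ 1/2 ⇒ order 1.

1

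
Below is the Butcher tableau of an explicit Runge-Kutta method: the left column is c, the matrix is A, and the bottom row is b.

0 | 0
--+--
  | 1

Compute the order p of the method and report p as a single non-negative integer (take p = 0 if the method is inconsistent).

1

b = (1)
c = (0)
Σ b_i: 1·1 = 1 ✓; 1 stage ⇒ order 1.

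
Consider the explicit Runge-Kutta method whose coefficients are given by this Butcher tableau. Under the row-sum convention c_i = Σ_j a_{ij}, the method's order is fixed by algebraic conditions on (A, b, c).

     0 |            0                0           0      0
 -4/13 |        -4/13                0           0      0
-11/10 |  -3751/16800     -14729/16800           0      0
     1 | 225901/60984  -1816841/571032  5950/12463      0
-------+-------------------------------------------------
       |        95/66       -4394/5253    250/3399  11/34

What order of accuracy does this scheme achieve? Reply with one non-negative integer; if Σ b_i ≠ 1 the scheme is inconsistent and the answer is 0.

b = (95/66, -4394/5253, 250/3399, 11/34)
c = (0, -4/13, -11/10, 1)
Ac = (0, 0, 1133/4200, 629/1386)
Σ b_i: 95/66·1 + (-4394/5253)·1 + 250/3399·1 + 11/34·1 = 1 ✓
b·c: (-4394/5253)·(-4/13) + 250/3399·(-11/10) + 11/34·1 = 1/2 ✓
b·c²: (-4394/5253)·16/169 + 250/3399·121/100 + 11/34·1 = 1/3 ✓
b·Ac: 250/3399·1133/4200 + 11/34·629/1386 = 1/6 ✓
b·c³: (-4394/5253)·(-64/2197) + 250/3399·(-1331/1000) + 11/34·1 = 1/4 ✓
b·(c∘Ac): 250/3399·(-12463/42000) + 11/34·629/1386 = 1/8 ✓
b·Ac²: 250/3399·(-1133/13650) + 11/34·4981/18018 = 1/12 ✓
b·A²c: 11/34·17/132 = 1/24 ✓; 4 stages ⇒ order 4.

4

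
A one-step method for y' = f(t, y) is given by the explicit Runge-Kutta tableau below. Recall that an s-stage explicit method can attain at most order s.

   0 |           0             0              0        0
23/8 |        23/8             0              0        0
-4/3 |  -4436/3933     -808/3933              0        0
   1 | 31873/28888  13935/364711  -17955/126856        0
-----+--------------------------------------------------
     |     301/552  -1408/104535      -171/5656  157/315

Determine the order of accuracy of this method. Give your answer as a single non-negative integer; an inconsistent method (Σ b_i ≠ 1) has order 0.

4

b = (301/552, -1408/104535, -171/5656, 157/315)
c = (0, 23/8, -4/3, 1)
Ac = (0, 0, -101/171, 375/1256)
Σ b_i: 301/552·1 + (-1408/104535)·1 + (-171/5656)·1 + 157/315·1 = 1 ✓
b·c: (-1408/104535)·23/8 + (-171/5656)·(-4/3) + 157/315·1 = 1/2 ✓
b·c²: (-1408/104535)·529/64 + (-171/5656)·16/9 + 157/315·1 = 1/3 ✓
b·Ac: (-171/5656)·(-101/171) + 157/315·375/1256 = 1/6 ✓
b·c³: (-1408/104535)·12167/512 + (-171/5656)·(-64/27) + 157/315·1 = 1/4 ✓
b·(c∘Ac): (-171/5656)·404/513 + 157/315·375/1256 = 1/8 ✓
b·Ac²: (-171/5656)·(-2323/1368) + 157/315·645/10048 = 1/12 ✓
b·A²c: 157/315·105/1256 = 1/24 ✓; 4 stages ⇒ order 4.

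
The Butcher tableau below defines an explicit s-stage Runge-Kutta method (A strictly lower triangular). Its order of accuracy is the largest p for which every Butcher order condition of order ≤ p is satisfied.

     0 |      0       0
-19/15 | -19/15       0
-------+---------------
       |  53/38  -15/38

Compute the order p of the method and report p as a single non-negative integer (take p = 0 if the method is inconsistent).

b = (53/38, -15/38)
c = (0, -19/15)
Σ b_i: 53/38·1 + (-15/38)·1 = 1 ✓
b·c: (-15/38)·(-19/15) = 1/2 ✓; 2 stages ⇒ order 2.

2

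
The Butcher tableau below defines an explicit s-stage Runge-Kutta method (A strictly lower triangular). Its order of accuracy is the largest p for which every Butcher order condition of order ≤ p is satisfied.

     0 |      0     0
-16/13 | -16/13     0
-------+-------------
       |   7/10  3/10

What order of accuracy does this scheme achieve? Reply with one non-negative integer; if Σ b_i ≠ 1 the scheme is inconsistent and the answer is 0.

1

b = (7/10, 3/10)
c = (0, -16/13)
Σ b_i: 7/10·1 + 3/10·1 = 1 ✓
b·c: 3/10·(-16/13) = -24/65 ≠ 1/2 ⇒ order 1.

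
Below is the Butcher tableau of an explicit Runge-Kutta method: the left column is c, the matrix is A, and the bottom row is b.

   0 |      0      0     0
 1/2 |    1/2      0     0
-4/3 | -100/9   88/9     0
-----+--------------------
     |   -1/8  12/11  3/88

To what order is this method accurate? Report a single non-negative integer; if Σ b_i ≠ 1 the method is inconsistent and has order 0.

3

b = (-1/8, 12/11, 3/88)
c = (0, 1/2, -4/3)
Ac = (0, 0, 44/9)
Σ b_i: (-1/8)·1 + 12/11·1 + 3/88·1 = 1 ✓
b·c: 12/11·1/2 + 3/88·(-4/3) = 1/2 ✓
b·c²: 12/11·1/4 + 3/88·16/9 = 1/3 ✓
b·Ac: 3/88·44/9 = 1/6 ✓; 3 stages ⇒ order 3.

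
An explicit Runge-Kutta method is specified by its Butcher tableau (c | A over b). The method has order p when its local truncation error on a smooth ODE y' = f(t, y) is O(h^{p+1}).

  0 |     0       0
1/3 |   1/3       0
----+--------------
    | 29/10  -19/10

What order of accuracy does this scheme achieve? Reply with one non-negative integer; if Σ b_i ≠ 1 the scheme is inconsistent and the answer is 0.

b = (29/10, -19/10)
c = (0, 1/3)
Σ b_i: 29/10·1 + (-19/10)·1 = 1 ✓
b·c: (-19/10)·1/3 = -19/30 ≠ 1/2 ⇒ order 1.

1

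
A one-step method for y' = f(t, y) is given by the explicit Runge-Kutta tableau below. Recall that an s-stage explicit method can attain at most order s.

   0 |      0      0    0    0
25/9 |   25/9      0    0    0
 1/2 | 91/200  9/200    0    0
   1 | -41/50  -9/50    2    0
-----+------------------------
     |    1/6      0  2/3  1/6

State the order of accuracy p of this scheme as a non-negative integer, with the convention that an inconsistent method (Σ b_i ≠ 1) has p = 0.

4

b = (1/6, 0, 2/3, 1/6)
c = (0, 25/9, 1/2, 1)
Ac = (0, 0, 1/8, 1/2)
Σ b_i: 1/6·1 + 2/3·1 + 1/6·1 = 1 ✓
b·c: 2/3·1/2 + 1/6·1 = 1/2 ✓
b·c²: 2/3·1/4 + 1/6·1 = 1/3 ✓
b·Ac: 2/3·1/8 + 1/6·1/2 = 1/6 ✓
b·c³: 2/3·1/8 + 1/6·1 = 1/4 ✓
b·(c∘Ac): 2/3·1/16 + 1/6·1/2 = 1/8 ✓
b·Ac²: 2/3·25/72 + 1/6·(-8/9) = 1/12 ✓
b·A²c: 1/6·1/4 = 1/24 ✓; 4 stages ⇒ order 4.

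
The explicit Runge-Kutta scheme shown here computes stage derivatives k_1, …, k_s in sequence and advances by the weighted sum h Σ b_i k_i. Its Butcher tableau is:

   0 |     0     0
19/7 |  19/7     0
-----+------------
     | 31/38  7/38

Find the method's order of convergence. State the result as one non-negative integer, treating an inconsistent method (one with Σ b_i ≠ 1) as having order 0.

b = (31/38, 7/38)
c = (0, 19/7)
Σ b_i: 31/38·1 + 7/38·1 = 1 ✓
b·c: 7/38·19/7 = 1/2 ✓; 2 stages ⇒ order 2.

2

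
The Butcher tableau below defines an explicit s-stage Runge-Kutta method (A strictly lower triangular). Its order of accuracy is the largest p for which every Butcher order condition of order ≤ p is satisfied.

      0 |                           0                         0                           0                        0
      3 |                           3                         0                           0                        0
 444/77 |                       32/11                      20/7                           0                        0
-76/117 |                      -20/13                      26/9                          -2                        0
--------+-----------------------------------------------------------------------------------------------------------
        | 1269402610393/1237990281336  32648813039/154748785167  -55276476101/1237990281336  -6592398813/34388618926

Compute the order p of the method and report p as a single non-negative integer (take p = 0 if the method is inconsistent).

3

b = (1269402610393/1237990281336, 32648813039/154748785167, -55276476101/1237990281336, -6592398813/34388618926)
c = (0, 3, 444/77, -76/117)
Ac = (0, 0, 60/7, -662/231)
Σ b_i: 1269402610393/1237990281336·1 + 32648813039/154748785167·1 + (-55276476101/1237990281336)·1 + (-6592398813/34388618926)·1 = 1 ✓
b·c: 32648813039/154748785167·3 + (-55276476101/1237990281336)·444/77 + (-6592398813/34388618926)·(-76/117) = 1/2 ✓
b·c²: 32648813039/154748785167·9 + (-55276476101/1237990281336)·197136/5929 + (-6592398813/34388618926)·5776/13689 = 1/3 ✓
b·Ac: (-55276476101/1237990281336)·60/7 + (-6592398813/34388618926)·(-662/231) = 1/6 ✓
b·c³: 32648813039/154748785167·27 + (-55276476101/1237990281336)·87528384/456533 + (-6592398813/34388618926)·(-438976/1601613) = -186649448274919/66387228836643 ≠ 1/4 ⇒ order 3.
b·(c∘Ac): (-55276476101/1237990281336)·26640/539 + (-6592398813/34388618926)·50312/27027 = -44080917194/17194309463 ≠ 1/8
b·Ac²: (-55276476101/1237990281336)·180/7 + (-6592398813/34388618926)·(-240118/5929) = 17517633011587/2647923657302 ≠ 1/12
b·A²c: (-6592398813/34388618926)·(-120/7) = 56506275540/17194309463 ≠ 1/24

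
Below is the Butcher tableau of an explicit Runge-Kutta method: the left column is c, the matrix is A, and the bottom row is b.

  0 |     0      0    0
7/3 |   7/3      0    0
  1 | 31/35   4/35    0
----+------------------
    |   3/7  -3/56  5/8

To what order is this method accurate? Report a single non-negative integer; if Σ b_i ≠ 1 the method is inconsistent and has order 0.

b = (3/7, -3/56, 5/8)
c = (0, 7/3, 1)
Ac = (0, 0, 4/15)
Σ b_i: 3/7·1 + (-3/56)·1 + 5/8·1 = 1 ✓
b·c: (-3/56)·7/3 + 5/8·1 = 1/2 ✓
b·c²: (-3/56)·49/9 + 5/8·1 = 1/3 ✓
b·Ac: 5/8·4/15 = 1/6 ✓; 3 stages ⇒ order 3.

3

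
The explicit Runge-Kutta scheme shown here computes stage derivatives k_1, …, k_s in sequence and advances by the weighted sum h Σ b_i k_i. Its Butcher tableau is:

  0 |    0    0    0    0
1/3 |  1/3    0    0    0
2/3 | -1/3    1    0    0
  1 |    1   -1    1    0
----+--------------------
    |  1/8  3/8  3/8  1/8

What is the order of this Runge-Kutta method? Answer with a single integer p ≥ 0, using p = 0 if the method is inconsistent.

b = (1/8, 3/8, 3/8, 1/8)
c = (0, 1/3, 2/3, 1)
Ac = (0, 0, 1/3, 1/3)
Σ b_i: 1/8·1 + 3/8·1 + 3/8·1 + 1/8·1 = 1 ✓
b·c: 3/8·1/3 + 3/8·2/3 + 1/8·1 = 1/2 ✓
b·c²: 3/8·1/9 + 3/8·4/9 + 1/8·1 = 1/3 ✓
b·Ac: 3/8·1/3 + 1/8·1/3 = 1/6 ✓
b·c³: 3/8·1/27 + 3/8·8/27 + 1/8·1 = 1/4 ✓
b·(c∘Ac): 3/8·2/9 + 1/8·1/3 = 1/8 ✓
b·Ac²: 3/8·1/9 + 1/8·1/3 = 1/12 ✓
b·A²c: 1/8·1/3 = 1/24 ✓; 4 stages ⇒ order 4.

4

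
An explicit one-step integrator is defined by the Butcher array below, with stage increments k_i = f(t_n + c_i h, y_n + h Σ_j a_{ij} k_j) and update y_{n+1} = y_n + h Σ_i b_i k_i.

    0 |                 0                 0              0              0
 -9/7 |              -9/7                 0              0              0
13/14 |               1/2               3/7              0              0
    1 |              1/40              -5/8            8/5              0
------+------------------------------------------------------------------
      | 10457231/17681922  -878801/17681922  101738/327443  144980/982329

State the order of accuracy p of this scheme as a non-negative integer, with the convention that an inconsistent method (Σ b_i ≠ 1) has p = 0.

b = (10457231/17681922, -878801/17681922, 101738/327443, 144980/982329)
c = (0, -9/7, 13/14, 1)
Ac = (0, 0, -27/49, 641/280)
Σ b_i: 10457231/17681922·1 + (-878801/17681922)·1 + 101738/327443·1 + 144980/982329·1 = 1 ✓
b·c: (-878801/17681922)·(-9/7) + 101738/327443·13/14 + 144980/982329·1 = 1/2 ✓
b·c²: (-878801/17681922)·81/49 + 101738/327443·169/196 + 144980/982329·1 = 1/3 ✓
b·Ac: 101738/327443·(-27/49) + 144980/982329·641/280 = 1/6 ✓
b·c³: (-878801/17681922)·(-729/343) + 101738/327443·2197/2744 + 144980/982329·1 = 96650843/192536484 ≠ 1/4 ⇒ order 3.
b·(c∘Ac): 101738/327443·(-351/686) + 144980/982329·641/280 = 17221961/96268242 ≠ 1/8
b·Ac²: 101738/327443·243/343 + 144980/982329·97/280 = 26112643/96268242 ≠ 1/12
b·A²c: 144980/982329·(-216/245) = -2087712/16044707 ≠ 1/24

3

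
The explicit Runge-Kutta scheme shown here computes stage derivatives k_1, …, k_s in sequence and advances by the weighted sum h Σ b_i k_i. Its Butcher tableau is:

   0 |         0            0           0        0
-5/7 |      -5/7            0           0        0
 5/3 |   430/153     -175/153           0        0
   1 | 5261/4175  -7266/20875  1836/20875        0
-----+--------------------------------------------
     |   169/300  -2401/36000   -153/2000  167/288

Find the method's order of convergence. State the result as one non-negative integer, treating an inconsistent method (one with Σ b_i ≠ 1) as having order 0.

b = (169/300, -2401/36000, -153/2000, 167/288)
c = (0, -5/7, 5/3, 1)
Ac = (0, 0, 125/153, 66/167)
Σ b_i: 169/300·1 + (-2401/36000)·1 + (-153/2000)·1 + 167/288·1 = 1 ✓
b·c: (-2401/36000)·(-5/7) + (-153/2000)·5/3 + 167/288·1 = 1/2 ✓
b·c²: (-2401/36000)·25/49 + (-153/2000)·25/9 + 167/288·1 = 1/3 ✓
b·Ac: (-153/2000)·125/153 + 167/288·66/167 = 1/6 ✓
b·c³: (-2401/36000)·(-125/343) + (-153/2000)·125/27 + 167/288·1 = 1/4 ✓
b·(c∘Ac): (-153/2000)·625/459 + 167/288·66/167 = 1/8 ✓
b·Ac²: (-153/2000)·(-625/1071) + 167/288·78/1169 = 1/12 ✓
b·A²c: 167/288·12/167 = 1/24 ✓; 4 stages ⇒ order 4.

4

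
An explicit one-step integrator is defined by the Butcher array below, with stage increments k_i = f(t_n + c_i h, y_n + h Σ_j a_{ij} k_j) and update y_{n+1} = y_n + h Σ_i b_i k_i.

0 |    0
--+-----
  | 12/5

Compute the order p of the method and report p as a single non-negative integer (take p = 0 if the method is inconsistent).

0

b = (12/5)
c = (0)
Σ b_i: 12/5·1 = 12/5 ≠ 1 ⇒ order 0.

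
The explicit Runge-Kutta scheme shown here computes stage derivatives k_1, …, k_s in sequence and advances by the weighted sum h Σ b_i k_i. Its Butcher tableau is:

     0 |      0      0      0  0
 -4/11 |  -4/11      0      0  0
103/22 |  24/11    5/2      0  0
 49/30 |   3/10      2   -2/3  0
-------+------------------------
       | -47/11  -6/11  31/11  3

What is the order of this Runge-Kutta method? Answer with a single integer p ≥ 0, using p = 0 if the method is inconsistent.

b = (-47/11, -6/11, 31/11, 3)
c = (0, -4/11, 103/22, 49/30)
Ac = (0, 0, -10/11, -127/33)
Σ b_i: (-47/11)·1 + (-6/11)·1 + 31/11·1 + 3·1 = 1 ✓
b·c: (-6/11)·(-4/11) + 31/11·103/22 + 3·49/30 = 11067/605 ≠ 1/2 ⇒ order 1.

1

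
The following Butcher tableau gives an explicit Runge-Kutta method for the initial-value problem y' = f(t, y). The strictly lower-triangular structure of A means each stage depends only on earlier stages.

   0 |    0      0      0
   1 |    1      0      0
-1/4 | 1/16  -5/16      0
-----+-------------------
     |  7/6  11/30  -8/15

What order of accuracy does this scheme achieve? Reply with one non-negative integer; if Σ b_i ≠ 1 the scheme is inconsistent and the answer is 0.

b = (7/6, 11/30, -8/15)
c = (0, 1, -1/4)
Ac = (0, 0, -5/16)
Σ b_i: 7/6·1 + 11/30·1 + (-8/15)·1 = 1 ✓
b·c: 11/30·1 + (-8/15)·(-1/4) = 1/2 ✓
b·c²: 11/30·1 + (-8/15)·1/16 = 1/3 ✓
b·Ac: (-8/15)·(-5/16) = 1/6 ✓; 3 stages ⇒ order 3.

3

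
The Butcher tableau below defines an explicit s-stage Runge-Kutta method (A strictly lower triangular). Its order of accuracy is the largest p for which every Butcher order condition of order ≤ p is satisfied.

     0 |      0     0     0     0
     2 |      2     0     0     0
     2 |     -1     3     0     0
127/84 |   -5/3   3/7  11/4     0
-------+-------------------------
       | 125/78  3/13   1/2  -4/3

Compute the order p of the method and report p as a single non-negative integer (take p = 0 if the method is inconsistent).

1

b = (125/78, 3/13, 1/2, -4/3)
c = (0, 2, 2, 127/84)
Ac = (0, 0, 6, 89/14)
Σ b_i: 125/78·1 + 3/13·1 + 1/2·1 + (-4/3)·1 = 1 ✓
b·c: 3/13·2 + 1/2·2 + (-4/3)·127/84 = -454/819 ≠ 1/2 ⇒ order 1.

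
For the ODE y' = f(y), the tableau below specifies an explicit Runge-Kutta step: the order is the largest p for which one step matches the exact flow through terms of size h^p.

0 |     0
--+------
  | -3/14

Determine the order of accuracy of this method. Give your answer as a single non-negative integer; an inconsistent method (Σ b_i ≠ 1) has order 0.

0

b = (-3/14)
c = (0)
Σ b_i: (-3/14)·1 = -3/14 ≠ 1 ⇒ order 0.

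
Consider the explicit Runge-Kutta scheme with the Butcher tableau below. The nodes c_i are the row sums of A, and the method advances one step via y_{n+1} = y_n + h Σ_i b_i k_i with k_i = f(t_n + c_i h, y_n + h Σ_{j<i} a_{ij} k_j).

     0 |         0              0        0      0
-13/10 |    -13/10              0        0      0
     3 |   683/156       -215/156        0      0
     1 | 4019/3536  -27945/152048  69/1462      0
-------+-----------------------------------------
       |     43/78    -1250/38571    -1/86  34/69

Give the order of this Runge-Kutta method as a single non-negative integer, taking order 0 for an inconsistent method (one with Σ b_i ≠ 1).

b = (43/78, -1250/38571, -1/86, 34/69)
c = (0, -13/10, 3, 1)
Ac = (0, 0, 43/24, 207/544)
Σ b_i: 43/78·1 + (-1250/38571)·1 + (-1/86)·1 + 34/69·1 = 1 ✓
b·c: (-1250/38571)·(-13/10) + (-1/86)·3 + 34/69·1 = 1/2 ✓
b·c²: (-1250/38571)·169/100 + (-1/86)·9 + 34/69·1 = 1/3 ✓
b·Ac: (-1/86)·43/24 + 34/69·207/544 = 1/6 ✓
b·c³: (-1250/38571)·(-2197/1000) + (-1/86)·27 + 34/69·1 = 1/4 ✓
b·(c∘Ac): (-1/86)·43/8 + 34/69·207/544 = 1/8 ✓
b·Ac²: (-1/86)·(-559/240) + 34/69·621/5440 = 1/12 ✓
b·A²c: 34/69·23/272 = 1/24 ✓; 4 stages ⇒ order 4.

4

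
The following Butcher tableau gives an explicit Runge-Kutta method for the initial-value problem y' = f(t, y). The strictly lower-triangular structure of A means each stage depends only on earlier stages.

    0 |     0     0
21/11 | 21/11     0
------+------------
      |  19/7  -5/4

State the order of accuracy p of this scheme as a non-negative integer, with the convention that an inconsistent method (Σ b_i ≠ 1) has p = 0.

0

b = (19/7, -5/4)
c = (0, 21/11)
Σ b_i: 19/7·1 + (-5/4)·1 = 41/28 ≠ 1 ⇒ order 0.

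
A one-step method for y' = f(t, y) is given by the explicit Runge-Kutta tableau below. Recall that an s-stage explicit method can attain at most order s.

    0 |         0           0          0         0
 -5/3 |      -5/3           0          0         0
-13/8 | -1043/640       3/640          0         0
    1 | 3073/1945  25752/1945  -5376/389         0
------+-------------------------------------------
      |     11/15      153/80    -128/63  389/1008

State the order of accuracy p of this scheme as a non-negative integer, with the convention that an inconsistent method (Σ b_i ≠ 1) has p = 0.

4

b = (11/15, 153/80, -128/63, 389/1008)
c = (0, -5/3, -13/8, 1)
Ac = (0, 0, -1/128, 152/389)
Σ b_i: 11/15·1 + 153/80·1 + (-128/63)·1 + 389/1008·1 = 1 ✓
b·c: 153/80·(-5/3) + (-128/63)·(-13/8) + 389/1008·1 = 1/2 ✓
b·c²: 153/80·25/9 + (-128/63)·169/64 + 389/1008·1 = 1/3 ✓
b·Ac: (-128/63)·(-1/128) + 389/1008·152/389 = 1/6 ✓
b·c³: 153/80·(-125/27) + (-128/63)·(-2197/512) + 389/1008·1 = 1/4 ✓
b·(c∘Ac): (-128/63)·13/1024 + 389/1008·152/389 = 1/8 ✓
b·Ac²: (-128/63)·5/384 + 389/1008·332/1167 = 1/12 ✓
b·A²c: 389/1008·42/389 = 1/24 ✓; 4 stages ⇒ order 4.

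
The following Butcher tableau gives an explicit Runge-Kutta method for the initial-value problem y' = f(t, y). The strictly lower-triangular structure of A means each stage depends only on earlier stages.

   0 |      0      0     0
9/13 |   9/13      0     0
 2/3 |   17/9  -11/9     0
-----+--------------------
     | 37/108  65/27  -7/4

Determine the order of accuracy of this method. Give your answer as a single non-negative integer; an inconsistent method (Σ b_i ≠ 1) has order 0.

2

b = (37/108, 65/27, -7/4)
c = (0, 9/13, 2/3)
Ac = (0, 0, -11/13)
Σ b_i: 37/108·1 + 65/27·1 + (-7/4)·1 = 1 ✓
b·c: 65/27·9/13 + (-7/4)·2/3 = 1/2 ✓
b·c²: 65/27·81/169 + (-7/4)·4/9 = 44/117 ≠ 1/3 ⇒ order 2.
b·Ac: (-7/4)·(-11/13) = 77/52 ≠ 1/6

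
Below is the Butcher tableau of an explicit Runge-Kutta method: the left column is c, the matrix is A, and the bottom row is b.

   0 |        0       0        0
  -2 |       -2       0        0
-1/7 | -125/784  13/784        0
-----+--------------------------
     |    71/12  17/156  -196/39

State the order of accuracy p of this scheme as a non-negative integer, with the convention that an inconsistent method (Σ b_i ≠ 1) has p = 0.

3

b = (71/12, 17/156, -196/39)
c = (0, -2, -1/7)
Ac = (0, 0, -13/392)
Σ b_i: 71/12·1 + 17/156·1 + (-196/39)·1 = 1 ✓
b·c: 17/156·(-2) + (-196/39)·(-1/7) = 1/2 ✓
b·c²: 17/156·4 + (-196/39)·1/49 = 1/3 ✓
b·Ac: (-196/39)·(-13/392) = 1/6 ✓; 3 stages ⇒ order 3.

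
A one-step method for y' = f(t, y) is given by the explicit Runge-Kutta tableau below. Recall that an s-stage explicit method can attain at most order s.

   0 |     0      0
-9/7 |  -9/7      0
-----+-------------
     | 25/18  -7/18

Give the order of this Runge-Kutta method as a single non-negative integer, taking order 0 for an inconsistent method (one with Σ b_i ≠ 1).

2

b = (25/18, -7/18)
c = (0, -9/7)
Σ b_i: 25/18·1 + (-7/18)·1 = 1 ✓
b·c: (-7/18)·(-9/7) = 1/2 ✓; 2 stages ⇒ order 2.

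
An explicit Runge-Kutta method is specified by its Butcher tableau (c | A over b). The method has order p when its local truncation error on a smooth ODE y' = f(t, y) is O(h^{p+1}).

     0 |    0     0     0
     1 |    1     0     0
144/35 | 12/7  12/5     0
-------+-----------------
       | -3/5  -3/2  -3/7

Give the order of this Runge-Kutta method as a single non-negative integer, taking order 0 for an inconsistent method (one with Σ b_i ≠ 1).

b = (-3/5, -3/2, -3/7)
c = (0, 1, 144/35)
Ac = (0, 0, 12/5)
Σ b_i: (-3/5)·1 + (-3/2)·1 + (-3/7)·1 = -177/70 ≠ 1 ⇒ order 0.

0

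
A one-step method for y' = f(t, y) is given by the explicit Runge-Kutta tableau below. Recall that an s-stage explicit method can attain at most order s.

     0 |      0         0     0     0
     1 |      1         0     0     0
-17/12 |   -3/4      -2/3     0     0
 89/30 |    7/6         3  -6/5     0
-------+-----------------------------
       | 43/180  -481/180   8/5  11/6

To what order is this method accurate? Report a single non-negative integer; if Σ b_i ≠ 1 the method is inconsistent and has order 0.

2

b = (43/180, -481/180, 8/5, 11/6)
c = (0, 1, -17/12, 89/30)
Ac = (0, 0, -2/3, 47/10)
Σ b_i: 43/180·1 + (-481/180)·1 + 8/5·1 + 11/6·1 = 1 ✓
b·c: (-481/180)·1 + 8/5·(-17/12) + 11/6·89/30 = 1/2 ✓
b·c²: (-481/180)·1 + 8/5·289/144 + 11/6·7921/900 = 90041/5400 ≠ 1/3 ⇒ order 2.
b·Ac: 8/5·(-2/3) + 11/6·47/10 = 151/20 ≠ 1/6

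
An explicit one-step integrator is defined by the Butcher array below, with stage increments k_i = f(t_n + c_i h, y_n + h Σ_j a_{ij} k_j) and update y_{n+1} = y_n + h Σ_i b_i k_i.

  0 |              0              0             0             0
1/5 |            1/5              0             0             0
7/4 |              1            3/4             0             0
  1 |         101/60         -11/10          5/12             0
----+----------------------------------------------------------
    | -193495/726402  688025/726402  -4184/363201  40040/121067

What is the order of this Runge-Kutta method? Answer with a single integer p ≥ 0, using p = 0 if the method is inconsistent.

3

b = (-193495/726402, 688025/726402, -4184/363201, 40040/121067)
c = (0, 1/5, 7/4, 1)
Ac = (0, 0, 3/20, 611/1200)
Σ b_i: (-193495/726402)·1 + 688025/726402·1 + (-4184/363201)·1 + 40040/121067·1 = 1 ✓
b·c: 688025/726402·1/5 + (-4184/363201)·7/4 + 40040/121067·1 = 1/2 ✓
b·c²: 688025/726402·1/25 + (-4184/363201)·49/16 + 40040/121067·1 = 1/3 ✓
b·Ac: (-4184/363201)·3/20 + 40040/121067·611/1200 = 1/6 ✓
b·c³: 688025/726402·1/125 + (-4184/363201)·343/64 + 40040/121067·1 = 1339313/4842680 ≠ 1/4 ⇒ order 3.
b·(c∘Ac): (-4184/363201)·21/80 + 40040/121067·611/1200 = 300314/1816005 ≠ 1/8
b·Ac²: (-4184/363201)·3/100 + 40040/121067·29569/24000 = 5914693/14528040 ≠ 1/12
b·A²c: 40040/121067·1/16 = 5005/242134 ≠ 1/24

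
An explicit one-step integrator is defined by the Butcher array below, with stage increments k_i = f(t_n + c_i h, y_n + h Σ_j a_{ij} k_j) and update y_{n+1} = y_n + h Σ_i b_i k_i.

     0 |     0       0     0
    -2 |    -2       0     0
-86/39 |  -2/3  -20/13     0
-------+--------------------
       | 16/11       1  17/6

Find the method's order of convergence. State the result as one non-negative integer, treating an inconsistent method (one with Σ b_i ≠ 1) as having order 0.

0

b = (16/11, 1, 17/6)
c = (0, -2, -86/39)
Ac = (0, 0, 40/13)
Σ b_i: 16/11·1 + 1·1 + 17/6·1 = 349/66 ≠ 1 ⇒ order 0.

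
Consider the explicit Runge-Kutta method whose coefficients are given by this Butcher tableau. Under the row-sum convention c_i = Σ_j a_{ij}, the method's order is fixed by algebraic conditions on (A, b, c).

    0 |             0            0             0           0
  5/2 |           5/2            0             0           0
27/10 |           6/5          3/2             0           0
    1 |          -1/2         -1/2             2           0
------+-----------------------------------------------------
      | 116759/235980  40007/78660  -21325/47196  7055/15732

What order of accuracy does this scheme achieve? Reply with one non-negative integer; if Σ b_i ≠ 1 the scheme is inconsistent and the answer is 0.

3

b = (116759/235980, 40007/78660, -21325/47196, 7055/15732)
c = (0, 5/2, 27/10, 1)
Ac = (0, 0, 15/4, 83/20)
Σ b_i: 116759/235980·1 + 40007/78660·1 + (-21325/47196)·1 + 7055/15732·1 = 1 ✓
b·c: 40007/78660·5/2 + (-21325/47196)·27/10 + 7055/15732·1 = 1/2 ✓
b·c²: 40007/78660·25/4 + (-21325/47196)·729/100 + 7055/15732·1 = 1/3 ✓
b·Ac: (-21325/47196)·15/4 + 7055/15732·83/20 = 1/6 ✓
b·c³: 40007/78660·125/8 + (-21325/47196)·19683/1000 + 7055/15732·1 = -52243/104880 ≠ 1/4 ⇒ order 3.
b·(c∘Ac): (-21325/47196)·81/8 + 7055/15732·83/20 = -341549/125856 ≠ 1/8
b·Ac²: (-21325/47196)·75/8 + 7055/15732·2291/200 = 5906/6555 ≠ 1/12
b·A²c: 7055/15732·15/2 = 35275/10488 ≠ 1/24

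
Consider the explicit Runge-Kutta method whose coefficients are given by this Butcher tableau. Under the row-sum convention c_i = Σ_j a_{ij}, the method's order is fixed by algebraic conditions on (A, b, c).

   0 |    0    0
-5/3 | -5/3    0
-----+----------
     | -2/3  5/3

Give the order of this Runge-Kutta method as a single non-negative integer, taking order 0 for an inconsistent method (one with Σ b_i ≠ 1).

b = (-2/3, 5/3)
c = (0, -5/3)
Σ b_i: (-2/3)·1 + 5/3·1 = 1 ✓
b·c: 5/3·(-5/3) = -25/9 ≠ 1/2 ⇒ order 1.

1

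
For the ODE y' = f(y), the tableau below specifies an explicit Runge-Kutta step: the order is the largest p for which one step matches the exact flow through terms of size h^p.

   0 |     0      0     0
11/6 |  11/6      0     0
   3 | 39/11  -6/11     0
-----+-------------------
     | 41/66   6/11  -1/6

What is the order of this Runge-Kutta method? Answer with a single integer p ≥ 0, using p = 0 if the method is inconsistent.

b = (41/66, 6/11, -1/6)
c = (0, 11/6, 3)
Ac = (0, 0, -1)
Σ b_i: 41/66·1 + 6/11·1 + (-1/6)·1 = 1 ✓
b·c: 6/11·11/6 + (-1/6)·3 = 1/2 ✓
b·c²: 6/11·121/36 + (-1/6)·9 = 1/3 ✓
b·Ac: (-1/6)·(-1) = 1/6 ✓; 3 stages ⇒ order 3.

3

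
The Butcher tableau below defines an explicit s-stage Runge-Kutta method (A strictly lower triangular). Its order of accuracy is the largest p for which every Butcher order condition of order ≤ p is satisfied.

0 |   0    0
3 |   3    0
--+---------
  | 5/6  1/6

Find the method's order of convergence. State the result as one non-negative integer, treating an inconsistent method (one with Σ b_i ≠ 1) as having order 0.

2

b = (5/6, 1/6)
c = (0, 3)
Σ b_i: 5/6·1 + 1/6·1 = 1 ✓
b·c: 1/6·3 = 1/2 ✓; 2 stages ⇒ order 2.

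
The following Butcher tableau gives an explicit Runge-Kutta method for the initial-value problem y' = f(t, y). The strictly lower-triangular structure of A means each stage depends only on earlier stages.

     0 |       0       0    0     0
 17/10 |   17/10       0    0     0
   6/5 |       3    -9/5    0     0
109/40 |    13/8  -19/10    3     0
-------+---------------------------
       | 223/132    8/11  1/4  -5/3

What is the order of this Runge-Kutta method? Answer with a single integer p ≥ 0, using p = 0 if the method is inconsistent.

1

b = (223/132, 8/11, 1/4, -5/3)
c = (0, 17/10, 6/5, 109/40)
Ac = (0, 0, -153/50, 37/100)
Σ b_i: 223/132·1 + 8/11·1 + 1/4·1 + (-5/3)·1 = 1 ✓
b·c: 8/11·17/10 + 1/4·6/5 + (-5/3)·109/40 = -3967/1320 ≠ 1/2 ⇒ order 1.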